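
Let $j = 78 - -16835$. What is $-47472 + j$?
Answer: $-30559$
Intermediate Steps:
$j = 16913$ ($j = 78 + 16835 = 16913$)
$-47472 + j = -47472 + 16913 = -30559$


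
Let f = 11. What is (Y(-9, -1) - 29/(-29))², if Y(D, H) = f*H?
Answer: 100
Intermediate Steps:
Y(D, H) = 11*H
(Y(-9, -1) - 29/(-29))² = (11*(-1) - 29/(-29))² = (-11 - 29*(-1/29))² = (-11 + 1)² = (-10)² = 100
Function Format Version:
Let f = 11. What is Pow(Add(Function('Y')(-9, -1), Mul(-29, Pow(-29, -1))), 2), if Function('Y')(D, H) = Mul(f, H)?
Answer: 100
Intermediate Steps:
Function('Y')(D, H) = Mul(11, H)
Pow(Add(Function('Y')(-9, -1), Mul(-29, Pow(-29, -1))), 2) = Pow(Add(Mul(11, -1), Mul(-29, Pow(-29, -1))), 2) = Pow(Add(-11, Mul(-29, Rational(-1, 29))), 2) = Pow(Add(-11, 1), 2) = Pow(-10, 2) = 100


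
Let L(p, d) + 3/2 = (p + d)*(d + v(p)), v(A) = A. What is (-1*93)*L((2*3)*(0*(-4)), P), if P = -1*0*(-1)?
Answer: 279/2 ≈ 139.50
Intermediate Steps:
P = 0 (P = 0*(-1) = 0)
L(p, d) = -3/2 + (d + p)**2 (L(p, d) = -3/2 + (p + d)*(d + p) = -3/2 + (d + p)*(d + p) = -3/2 + (d + p)**2)
(-1*93)*L((2*3)*(0*(-4)), P) = (-1*93)*(-3/2 + 0**2 + ((2*3)*(0*(-4)))**2 + 2*0*((2*3)*(0*(-4)))) = -93*(-3/2 + 0 + (6*0)**2 + 2*0*(6*0)) = -93*(-3/2 + 0 + 0**2 + 2*0*0) = -93*(-3/2 + 0 + 0 + 0) = -93*(-3/2) = 279/2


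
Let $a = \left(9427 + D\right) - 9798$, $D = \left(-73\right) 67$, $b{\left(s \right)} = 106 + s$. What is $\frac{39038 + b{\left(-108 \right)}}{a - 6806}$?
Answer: $- \frac{9759}{3017} \approx -3.2347$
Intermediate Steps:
$D = -4891$
$a = -5262$ ($a = \left(9427 - 4891\right) - 9798 = 4536 - 9798 = -5262$)
$\frac{39038 + b{\left(-108 \right)}}{a - 6806} = \frac{39038 + \left(106 - 108\right)}{-5262 - 6806} = \frac{39038 - 2}{-12068} = 39036 \left(- \frac{1}{12068}\right) = - \frac{9759}{3017}$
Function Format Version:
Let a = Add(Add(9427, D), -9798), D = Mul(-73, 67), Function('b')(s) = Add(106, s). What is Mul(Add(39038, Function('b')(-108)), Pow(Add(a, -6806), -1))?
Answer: Rational(-9759, 3017) ≈ -3.2347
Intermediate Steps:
D = -4891
a = -5262 (a = Add(Add(9427, -4891), -9798) = Add(4536, -9798) = -5262)
Mul(Add(39038, Function('b')(-108)), Pow(Add(a, -6806), -1)) = Mul(Add(39038, Add(106, -108)), Pow(Add(-5262, -6806), -1)) = Mul(Add(39038, -2), Pow(-12068, -1)) = Mul(39036, Rational(-1, 12068)) = Rational(-9759, 3017)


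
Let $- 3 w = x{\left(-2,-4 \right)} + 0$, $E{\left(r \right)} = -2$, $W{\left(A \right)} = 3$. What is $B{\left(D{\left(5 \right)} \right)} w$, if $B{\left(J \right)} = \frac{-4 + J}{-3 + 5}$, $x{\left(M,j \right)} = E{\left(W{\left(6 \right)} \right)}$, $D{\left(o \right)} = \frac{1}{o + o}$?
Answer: $- \frac{13}{10} \approx -1.3$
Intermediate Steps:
$D{\left(o \right)} = \frac{1}{2 o}$
$x{\left(M,j \right)} = -2$
$B{\left(J \right)} = -2 + \frac{J}{2}$ ($B{\left(J \right)} = \frac{-4 + J}{2} = \left(-4 + J\right) \frac{1}{2} = -2 + \frac{J}{2}$)
$w = \frac{2}{3}$ ($w = - \frac{-2 + 0}{3} = \left(- \frac{1}{3}\right) \left(-2\right) = \frac{2}{3} \approx 0.66667$)
$B{\left(D{\left(5 \right)} \right)} w = \left(-2 + \frac{\frac{1}{2} \cdot \frac{1}{5}}{2}\right) \frac{2}{3} = \left(-2 + \frac{1}{2} \cdot \frac{1}{10}\right) \frac{2}{3} = \left(-2 + \frac{1}{20}\right) \frac{2}{3} = \left(- \frac{39}{20}\right) \frac{2}{3} = - \frac{13}{10}$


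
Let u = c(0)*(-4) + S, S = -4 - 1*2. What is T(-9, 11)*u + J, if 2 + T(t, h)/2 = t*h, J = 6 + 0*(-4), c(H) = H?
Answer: 1218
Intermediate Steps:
S = -6 (S = -4 - 2 = -6)
J = 6 (J = 6 + 0 = 6)
T(t, h) = -4 + 2*h*t (T(t, h) = -4 + 2*(t*h) = -4 + 2*(h*t) = -4 + 2*h*t)
u = -6 (u = 0*(-4) - 6 = 0 - 6 = -6)
T(-9, 11)*u + J = (-4 + 2*11*(-9))*(-6) + 6 = (-4 - 198)*(-6) + 6 = -202*(-6) + 6 = 1212 + 6 = 1218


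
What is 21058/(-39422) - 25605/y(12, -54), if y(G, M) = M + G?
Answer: 168085979/275954 ≈ 609.11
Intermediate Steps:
y(G, M) = G + M
21058/(-39422) - 25605/y(12, -54) = 21058/(-39422) - 25605/(12 - 54) = 21058*(-1/39422) - 25605/(-42) = -10529/19711 - 25605*(-1/42) = -10529/19711 + 8535/14 = 168085979/275954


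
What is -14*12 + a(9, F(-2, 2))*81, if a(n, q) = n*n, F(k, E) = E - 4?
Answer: 6393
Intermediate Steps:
F(k, E) = -4 + E
a(n, q) = n**2
-14*12 + a(9, F(-2, 2))*81 = -14*12 + 9**2*81 = -168 + 81*81 = -168 + 6561 = 6393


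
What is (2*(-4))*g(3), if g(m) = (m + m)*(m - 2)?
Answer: -48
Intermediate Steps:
g(m) = 2*m*(-2 + m) (g(m) = (2*m)*(-2 + m) = 2*m*(-2 + m))
(2*(-4))*g(3) = (2*(-4))*(2*3*(-2 + 3)) = -16*3 = -8*6 = -48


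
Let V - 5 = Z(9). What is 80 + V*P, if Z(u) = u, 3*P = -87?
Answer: -326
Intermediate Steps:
P = -29 (P = (⅓)*(-87) = -29)
V = 14 (V = 5 + 9 = 14)
80 + V*P = 80 + 14*(-29) = 80 - 406 = -326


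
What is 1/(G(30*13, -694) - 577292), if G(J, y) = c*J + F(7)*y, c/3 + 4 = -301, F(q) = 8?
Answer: -1/939694 ≈ -1.0642e-6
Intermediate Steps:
c = -915 (c = -12 + 3*(-301) = -12 - 903 = -915)
G(J, y) = -915*J + 8*y
1/(G(30*13, -694) - 577292) = 1/((-27450*13 + 8*(-694)) - 577292) = 1/((-915*390 - 5552) - 577292) = 1/((-356850 - 5552) - 577292) = 1/(-362402 - 577292) = 1/(-939694) = -1/939694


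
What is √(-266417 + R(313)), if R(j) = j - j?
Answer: I*√266417 ≈ 516.16*I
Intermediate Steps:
R(j) = 0
√(-266417 + R(313)) = √(-266417 + 0) = √(-266417) = I*√266417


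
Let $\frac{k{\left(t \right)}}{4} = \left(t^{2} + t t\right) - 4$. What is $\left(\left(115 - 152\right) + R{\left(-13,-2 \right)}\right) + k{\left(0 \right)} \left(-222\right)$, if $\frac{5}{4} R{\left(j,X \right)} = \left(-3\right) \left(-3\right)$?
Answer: $\frac{17611}{5} \approx 3522.2$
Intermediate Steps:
$k{\left(t \right)} = -16 + 8 t^{2}$ ($k{\left(t \right)} = 4 \left(\left(t^{2} + t t\right) - 4\right) = 4 \left(\left(t^{2} + t^{2}\right) - 4\right) = 4 \left(2 t^{2} - 4\right) = 4 \left(-4 + 2 t^{2}\right) = -16 + 8 t^{2}$)
$R{\left(j,X \right)} = \frac{36}{5}$ ($R{\left(j,X \right)} = \frac{4 \left(\left(-3\right) \left(-3\right)\right)}{5} = \frac{4}{5} \cdot 9 = \frac{36}{5}$)
$\left(\left(115 - 152\right) + R{\left(-13,-2 \right)}\right) + k{\left(0 \right)} \left(-222\right) = \left(\left(115 - 152\right) + \frac{36}{5}\right) + \left(-16 + 8 \cdot 0^{2}\right) \left(-222\right) = \left(-37 + \frac{36}{5}\right) + \left(-16 + 8 \cdot 0\right) \left(-222\right) = - \frac{149}{5} + \left(-16 + 0\right) \left(-222\right) = - \frac{149}{5} - -3552 = - \frac{149}{5} + 3552 = \frac{17611}{5}$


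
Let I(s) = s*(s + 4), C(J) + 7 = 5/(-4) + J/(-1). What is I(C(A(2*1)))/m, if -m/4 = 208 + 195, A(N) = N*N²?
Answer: -245/1984 ≈ -0.12349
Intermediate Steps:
A(N) = N³
C(J) = -33/4 - J (C(J) = -7 + (5/(-4) + J/(-1)) = -7 + (5*(-¼) + J*(-1)) = -7 + (-5/4 - J) = -33/4 - J)
I(s) = s*(4 + s)
m = -1612 (m = -4*(208 + 195) = -4*403 = -1612)
I(C(A(2*1)))/m = ((-33/4 - (2*1)³)*(4 + (-33/4 - (2*1)³)))/(-1612) = ((-33/4 - 1*2³)*(4 + (-33/4 - 1*2³)))*(-1/1612) = ((-33/4 - 1*8)*(4 + (-33/4 - 1*8)))*(-1/1612) = ((-33/4 - 8)*(4 + (-33/4 - 8)))*(-1/1612) = -65*(4 - 65/4)/4*(-1/1612) = -65/4*(-49/4)*(-1/1612) = (3185/16)*(-1/1612) = -245/1984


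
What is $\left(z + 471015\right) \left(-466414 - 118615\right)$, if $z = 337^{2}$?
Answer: $-341998592936$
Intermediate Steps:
$z = 113569$
$\left(z + 471015\right) \left(-466414 - 118615\right) = \left(113569 + 471015\right) \left(-466414 - 118615\right) = 584584 \left(-585029\right) = -341998592936$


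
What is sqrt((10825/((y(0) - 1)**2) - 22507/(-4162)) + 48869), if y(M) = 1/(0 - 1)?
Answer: sqrt(893492738995)/4162 ≈ 227.11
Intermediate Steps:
y(M) = -1 (y(M) = 1/(-1) = -1)
sqrt((10825/((y(0) - 1)**2) - 22507/(-4162)) + 48869) = sqrt((10825/((-1 - 1)**2) - 22507/(-4162)) + 48869) = sqrt((10825/((-2)**2) - 22507*(-1/4162)) + 48869) = sqrt((10825/4 + 22507/4162) + 48869) = sqrt(22571839/8324 + 48869) = sqrt(429357395/8324) = sqrt(893492738995)/4162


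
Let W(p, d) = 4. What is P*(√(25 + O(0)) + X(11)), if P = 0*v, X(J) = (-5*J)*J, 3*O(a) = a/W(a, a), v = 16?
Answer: 0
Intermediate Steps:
O(a) = a/12 (O(a) = (a/4)/3 = a/12)
X(J) = -5*J²
P = 0 (P = 0*16 = 0)
P*(√(25 + O(0)) + X(11)) = 0*(√(25 + (1/12)*0) - 5*11²) = 0*(√(25 + 0) - 5*121) = 0*(√25 - 605) = 0*(5 - 605) = 0*(-600) = 0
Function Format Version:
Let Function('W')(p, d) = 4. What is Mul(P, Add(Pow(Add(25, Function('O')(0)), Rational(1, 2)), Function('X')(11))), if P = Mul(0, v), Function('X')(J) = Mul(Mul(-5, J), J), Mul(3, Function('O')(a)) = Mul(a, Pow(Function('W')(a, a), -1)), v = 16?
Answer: 0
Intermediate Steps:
Function('O')(a) = Mul(Rational(1, 12), a) (Function('O')(a) = Mul(Rational(1, 3), Mul(a, Pow(4, -1))) = Mul(Rational(1, 3), Mul(a, Rational(1, 4))) = Mul(Rational(1, 3), Mul(Rational(1, 4), a)) = Mul(Rational(1, 12), a))
Function('X')(J) = Mul(-5, Pow(J, 2))
P = 0 (P = Mul(0, 16) = 0)
Mul(P, Add(Pow(Add(25, Function('O')(0)), Rational(1, 2)), Function('X')(11))) = Mul(0, Add(Pow(Add(25, Mul(Rational(1, 12), 0)), Rational(1, 2)), Mul(-5, Pow(11, 2)))) = Mul(0, Add(Pow(Add(25, 0), Rational(1, 2)), Mul(-5, 121))) = Mul(0, Add(Pow(25, Rational(1, 2)), -605)) = Mul(0, Add(5, -605)) = Mul(0, -600) = 0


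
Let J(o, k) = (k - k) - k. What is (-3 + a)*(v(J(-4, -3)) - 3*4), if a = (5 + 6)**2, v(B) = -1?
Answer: -1534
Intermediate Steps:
J(o, k) = -k (J(o, k) = 0 - k = -k)
a = 121 (a = 11**2 = 121)
(-3 + a)*(v(J(-4, -3)) - 3*4) = (-3 + 121)*(-1 - 3*4) = 118*(-1 - 12) = 118*(-13) = -1534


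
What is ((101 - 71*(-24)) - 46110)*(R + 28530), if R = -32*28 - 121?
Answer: -1218963465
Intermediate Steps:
R = -1017 (R = -896 - 121 = -1017)
((101 - 71*(-24)) - 46110)*(R + 28530) = ((101 - 71*(-24)) - 46110)*(-1017 + 28530) = ((101 + 1704) - 46110)*27513 = (1805 - 46110)*27513 = -44305*27513 = -1218963465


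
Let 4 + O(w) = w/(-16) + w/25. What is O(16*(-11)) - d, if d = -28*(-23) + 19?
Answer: -16576/25 ≈ -663.04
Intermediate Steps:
O(w) = -4 - 9*w/400 (O(w) = -4 + (w/(-16) + w/25) = -4 + (w*(-1/16) + w*(1/25)) = -4 + (-w/16 + w/25) = -4 - 9*w/400)
d = 663 (d = 644 + 19 = 663)
O(16*(-11)) - d = (-4 - 9*(-11)/25) - 1*663 = (-4 - 9/400*(-176)) - 663 = (-4 + 99/25) - 663 = -1/25 - 663 = -16576/25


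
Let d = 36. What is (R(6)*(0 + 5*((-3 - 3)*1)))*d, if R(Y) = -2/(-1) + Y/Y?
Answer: -3240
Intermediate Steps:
R(Y) = 3 (R(Y) = -2*(-1) + 1 = 2 + 1 = 3)
(R(6)*(0 + 5*((-3 - 3)*1)))*d = (3*(0 + 5*((-3 - 3)*1)))*36 = (3*(0 + 5*(-6*1)))*36 = (3*(0 + 5*(-6)))*36 = (3*(0 - 30))*36 = (3*(-30))*36 = -90*36 = -3240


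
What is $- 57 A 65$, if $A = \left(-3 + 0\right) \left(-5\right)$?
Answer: $-55575$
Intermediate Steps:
$A = 15$ ($A = \left(-3\right) \left(-5\right) = 15$)
$- 57 A 65 = \left(-57\right) 15 \cdot 65 = \left(-855\right) 65 = -55575$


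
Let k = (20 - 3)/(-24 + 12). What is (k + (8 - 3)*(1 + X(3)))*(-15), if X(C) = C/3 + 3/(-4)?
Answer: -145/2 ≈ -72.500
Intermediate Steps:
X(C) = -¾ + C/3 (X(C) = C*(⅓) + 3*(-¼) = C/3 - ¾ = -¾ + C/3)
k = -17/12 (k = 17/(-12) = 17*(-1/12) = -17/12 ≈ -1.4167)
(k + (8 - 3)*(1 + X(3)))*(-15) = (-17/12 + (8 - 3)*(1 + (-¾ + (⅓)*3)))*(-15) = (-17/12 + 5*(1 + (-¾ + 1)))*(-15) = (-17/12 + 5*(1 + ¼))*(-15) = (-17/12 + 5*(5/4))*(-15) = (-17/12 + 25/4)*(-15) = (29/6)*(-15) = -145/2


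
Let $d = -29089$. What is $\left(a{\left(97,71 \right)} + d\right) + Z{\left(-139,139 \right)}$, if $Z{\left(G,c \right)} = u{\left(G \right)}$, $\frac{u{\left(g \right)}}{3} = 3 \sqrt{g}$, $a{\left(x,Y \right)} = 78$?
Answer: $-29011 + 9 i \sqrt{139} \approx -29011.0 + 106.11 i$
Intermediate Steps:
$u{\left(g \right)} = 9 \sqrt{g}$ ($u{\left(g \right)} = 3 \cdot 3 \sqrt{g} = 9 \sqrt{g}$)
$Z{\left(G,c \right)} = 9 \sqrt{G}$
$\left(a{\left(97,71 \right)} + d\right) + Z{\left(-139,139 \right)} = \left(78 - 29089\right) + 9 \sqrt{-139} = -29011 + 9 i \sqrt{139}$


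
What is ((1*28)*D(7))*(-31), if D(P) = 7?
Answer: -6076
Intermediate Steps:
((1*28)*D(7))*(-31) = ((1*28)*7)*(-31) = (28*7)*(-31) = 196*(-31) = -6076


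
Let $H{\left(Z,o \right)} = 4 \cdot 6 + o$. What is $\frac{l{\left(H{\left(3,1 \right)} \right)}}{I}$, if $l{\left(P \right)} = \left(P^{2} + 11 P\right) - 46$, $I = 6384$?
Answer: $\frac{61}{456} \approx 0.13377$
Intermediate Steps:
$H{\left(Z,o \right)} = 24 + o$
$l{\left(P \right)} = -46 + P^{2} + 11 P$
$\frac{l{\left(H{\left(3,1 \right)} \right)}}{I} = \frac{-46 + \left(24 + 1\right)^{2} + 11 \left(24 + 1\right)}{6384} = \left(-46 + 25^{2} + 11 \cdot 25\right) \frac{1}{6384} = \left(-46 + 625 + 275\right) \frac{1}{6384} = 854 \cdot \frac{1}{6384} = \frac{61}{456}$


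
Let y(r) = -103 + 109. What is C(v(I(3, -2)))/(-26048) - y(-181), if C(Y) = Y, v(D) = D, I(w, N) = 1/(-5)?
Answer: -781439/130240 ≈ -6.0000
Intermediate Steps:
I(w, N) = -⅕
y(r) = 6
C(v(I(3, -2)))/(-26048) - y(-181) = -⅕/(-26048) - 1*6 = -⅕*(-1/26048) - 6 = 1/130240 - 6 = -781439/130240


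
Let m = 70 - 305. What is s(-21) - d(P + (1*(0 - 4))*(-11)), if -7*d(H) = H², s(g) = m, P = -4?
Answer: -45/7 ≈ -6.4286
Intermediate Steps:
m = -235
s(g) = -235
d(H) = -H²/7
s(-21) - d(P + (1*(0 - 4))*(-11)) = -235 - (-1)*(-4 + (1*(0 - 4))*(-11))²/7 = -235 - (-1)*(-4 + (1*(-4))*(-11))²/7 = -235 - (-1)*(-4 - 4*(-11))²/7 = -235 - (-1)*(-4 + 44)²/7 = -235 - (-1)*40²/7 = -235 - (-1)*1600/7 = -235 - 1*(-1600/7) = -235 + 1600/7 = -45/7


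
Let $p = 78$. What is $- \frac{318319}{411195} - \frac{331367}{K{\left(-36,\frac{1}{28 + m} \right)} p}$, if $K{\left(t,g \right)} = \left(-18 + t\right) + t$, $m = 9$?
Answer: $\frac{8934790279}{192439260} \approx 46.429$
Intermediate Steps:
$K{\left(t,g \right)} = -18 + 2 t$
$- \frac{318319}{411195} - \frac{331367}{K{\left(-36,\frac{1}{28 + m} \right)} p} = - \frac{318319}{411195} - \frac{331367}{\left(-18 + 2 \left(-36\right)\right) 78} = \left(-318319\right) \frac{1}{411195} - \frac{331367}{\left(-18 - 72\right) 78} = - \frac{318319}{411195} - \frac{331367}{\left(-90\right) 78} = - \frac{318319}{411195} - \frac{331367}{-7020} = - \frac{318319}{411195} - - \frac{331367}{7020} = - \frac{318319}{411195} + \frac{331367}{7020} = \frac{8934790279}{192439260}$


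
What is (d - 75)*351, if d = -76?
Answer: -53001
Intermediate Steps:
(d - 75)*351 = (-76 - 75)*351 = -151*351 = -53001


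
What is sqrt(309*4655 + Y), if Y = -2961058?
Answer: I*sqrt(1522663) ≈ 1234.0*I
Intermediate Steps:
sqrt(309*4655 + Y) = sqrt(309*4655 - 2961058) = sqrt(1438395 - 2961058) = sqrt(-1522663) = I*sqrt(1522663)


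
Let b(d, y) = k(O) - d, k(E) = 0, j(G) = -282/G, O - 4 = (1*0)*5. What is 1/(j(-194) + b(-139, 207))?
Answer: 97/13624 ≈ 0.0071198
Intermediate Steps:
O = 4 (O = 4 + (1*0)*5 = 4 + 0*5 = 4 + 0 = 4)
b(d, y) = -d (b(d, y) = 0 - d = -d)
1/(j(-194) + b(-139, 207)) = 1/(-282/(-194) - 1*(-139)) = 1/(-282*(-1/194) + 139) = 1/(141/97 + 139) = 1/(13624/97) = 97/13624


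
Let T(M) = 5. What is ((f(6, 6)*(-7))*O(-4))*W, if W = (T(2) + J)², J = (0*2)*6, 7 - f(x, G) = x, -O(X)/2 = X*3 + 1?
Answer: -3850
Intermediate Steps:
O(X) = -2 - 6*X (O(X) = -2*(X*3 + 1) = -2*(3*X + 1) = -2*(1 + 3*X) = -2 - 6*X)
f(x, G) = 7 - x
J = 0 (J = 0*6 = 0)
W = 25 (W = (5 + 0)² = 5² = 25)
((f(6, 6)*(-7))*O(-4))*W = (((7 - 1*6)*(-7))*(-2 - 6*(-4)))*25 = (((7 - 6)*(-7))*(-2 + 24))*25 = ((1*(-7))*22)*25 = -7*22*25 = -154*25 = -3850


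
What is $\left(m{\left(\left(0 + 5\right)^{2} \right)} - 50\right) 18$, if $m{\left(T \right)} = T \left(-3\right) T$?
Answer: $-34650$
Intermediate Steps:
$m{\left(T \right)} = - 3 T^{2}$ ($m{\left(T \right)} = - 3 T T = - 3 T^{2}$)
$\left(m{\left(\left(0 + 5\right)^{2} \right)} - 50\right) 18 = \left(- 3 \left(\left(0 + 5\right)^{2}\right)^{2} - 50\right) 18 = \left(- 3 \left(5^{2}\right)^{2} - 50\right) 18 = \left(- 3 \cdot 25^{2} - 50\right) 18 = \left(\left(-3\right) 625 - 50\right) 18 = \left(-1875 - 50\right) 18 = \left(-1925\right) 18 = -34650$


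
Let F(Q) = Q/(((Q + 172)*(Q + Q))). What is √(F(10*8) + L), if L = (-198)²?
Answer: √276623438/84 ≈ 198.00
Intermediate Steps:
L = 39204
F(Q) = 1/(2*(172 + Q)) (F(Q) = Q/(((172 + Q)*(2*Q))) = Q/((2*Q*(172 + Q))) = Q*(1/(2*Q*(172 + Q))) = 1/(2*(172 + Q)))
√(F(10*8) + L) = √(1/(2*(172 + 10*8)) + 39204) = √(1/(2*(172 + 80)) + 39204) = √((½)/252 + 39204) = √((½)*(1/252) + 39204) = √(1/504 + 39204) = √(19758817/504) = √276623438/84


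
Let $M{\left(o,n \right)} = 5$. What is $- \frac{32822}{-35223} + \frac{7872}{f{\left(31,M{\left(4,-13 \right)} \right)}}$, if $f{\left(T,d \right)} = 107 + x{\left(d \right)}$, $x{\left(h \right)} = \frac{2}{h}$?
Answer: $\frac{468000898}{6304917} \approx 74.228$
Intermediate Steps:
$f{\left(T,d \right)} = 107 + \frac{2}{d}$
$- \frac{32822}{-35223} + \frac{7872}{f{\left(31,M{\left(4,-13 \right)} \right)}} = - \frac{32822}{-35223} + \frac{7872}{107 + \frac{2}{5}} = \left(-32822\right) \left(- \frac{1}{35223}\right) + \frac{7872}{107 + 2 \cdot \frac{1}{5}} = \frac{32822}{35223} + \frac{7872}{107 + \frac{2}{5}} = \frac{32822}{35223} + \frac{7872}{\frac{537}{5}} = \frac{32822}{35223} + 7872 \cdot \frac{5}{537} = \frac{32822}{35223} + \frac{13120}{179} = \frac{468000898}{6304917}$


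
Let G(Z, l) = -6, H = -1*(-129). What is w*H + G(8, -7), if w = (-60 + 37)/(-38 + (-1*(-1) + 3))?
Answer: 2763/34 ≈ 81.265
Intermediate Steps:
w = 23/34 (w = -23/(-38 + (1 + 3)) = -23/(-38 + 4) = -23/(-34) = -23*(-1/34) = 23/34 ≈ 0.67647)
H = 129
w*H + G(8, -7) = (23/34)*129 - 6 = 2967/34 - 6 = 2763/34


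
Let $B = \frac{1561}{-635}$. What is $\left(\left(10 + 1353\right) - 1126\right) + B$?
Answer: $\frac{148934}{635} \approx 234.54$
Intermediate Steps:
$B = - \frac{1561}{635}$ ($B = 1561 \left(- \frac{1}{635}\right) = - \frac{1561}{635} \approx -2.4583$)
$\left(\left(10 + 1353\right) - 1126\right) + B = \left(\left(10 + 1353\right) - 1126\right) - \frac{1561}{635} = \left(1363 - 1126\right) - \frac{1561}{635} = 237 - \frac{1561}{635} = \frac{148934}{635}$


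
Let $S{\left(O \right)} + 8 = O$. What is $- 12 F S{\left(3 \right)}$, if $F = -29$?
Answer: $-1740$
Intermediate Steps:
$S{\left(O \right)} = -8 + O$
$- 12 F S{\left(3 \right)} = \left(-12\right) \left(-29\right) \left(-8 + 3\right) = 348 \left(-5\right) = -1740$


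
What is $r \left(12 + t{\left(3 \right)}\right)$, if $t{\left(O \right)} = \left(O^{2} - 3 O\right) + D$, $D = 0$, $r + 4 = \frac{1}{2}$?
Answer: $-42$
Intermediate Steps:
$r = - \frac{7}{2}$ ($r = -4 + \frac{1}{2} = - \frac{7}{2} \approx -3.5$)
$t{\left(O \right)} = O^{2} - 3 O$ ($t{\left(O \right)} = \left(O^{2} - 3 O\right) + 0 = O^{2} - 3 O$)
$r \left(12 + t{\left(3 \right)}\right) = - \frac{7 \left(12 + 3 \left(-3 + 3\right)\right)}{2} = - \frac{7 \left(12 + 3 \cdot 0\right)}{2} = - \frac{7 \left(12 + 0\right)}{2} = \left(- \frac{7}{2}\right) 12 = -42$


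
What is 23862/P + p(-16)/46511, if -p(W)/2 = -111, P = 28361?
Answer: 1116141624/1319098471 ≈ 0.84614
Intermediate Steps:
p(W) = 222 (p(W) = -2*(-111) = 222)
23862/P + p(-16)/46511 = 23862/28361 + 222/46511 = 1116141624/1319098471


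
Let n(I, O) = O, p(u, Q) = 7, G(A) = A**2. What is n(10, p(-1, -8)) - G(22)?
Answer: -477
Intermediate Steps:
n(10, p(-1, -8)) - G(22) = 7 - 1*22**2 = 7 - 1*484 = 7 - 484 = -477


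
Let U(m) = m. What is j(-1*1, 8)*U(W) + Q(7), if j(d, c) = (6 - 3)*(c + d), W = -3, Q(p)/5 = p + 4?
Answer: -8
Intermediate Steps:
Q(p) = 20 + 5*p (Q(p) = 5*(p + 4) = 5*(4 + p) = 20 + 5*p)
j(d, c) = 3*c + 3*d (j(d, c) = 3*(c + d) = 3*c + 3*d)
j(-1*1, 8)*U(W) + Q(7) = (3*8 + 3*(-1*1))*(-3) + (20 + 5*7) = (24 + 3*(-1))*(-3) + (20 + 35) = (24 - 3)*(-3) + 55 = 21*(-3) + 55 = -63 + 55 = -8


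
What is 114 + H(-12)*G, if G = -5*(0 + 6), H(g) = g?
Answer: 474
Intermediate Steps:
G = -30 (G = -5*6 = -1*30 = -30)
114 + H(-12)*G = 114 - 12*(-30) = 114 + 360 = 474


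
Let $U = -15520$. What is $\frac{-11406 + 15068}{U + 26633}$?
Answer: $\frac{3662}{11113} \approx 0.32952$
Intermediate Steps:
$\frac{-11406 + 15068}{U + 26633} = \frac{-11406 + 15068}{-15520 + 26633} = \frac{3662}{11113}$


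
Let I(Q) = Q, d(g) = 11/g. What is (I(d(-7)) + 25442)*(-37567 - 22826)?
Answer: -10754966619/7 ≈ -1.5364e+9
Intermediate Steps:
(I(d(-7)) + 25442)*(-37567 - 22826) = (11/(-7) + 25442)*(-37567 - 22826) = (11*(-⅐) + 25442)*(-60393) = (-11/7 + 25442)*(-60393) = (178083/7)*(-60393) = -10754966619/7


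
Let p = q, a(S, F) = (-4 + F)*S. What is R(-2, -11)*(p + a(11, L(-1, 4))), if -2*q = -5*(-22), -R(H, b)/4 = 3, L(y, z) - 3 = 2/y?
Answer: 1056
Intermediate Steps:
L(y, z) = 3 + 2/y
R(H, b) = -12 (R(H, b) = -4*3 = -12)
a(S, F) = S*(-4 + F)
q = -55 (q = -(-5)*(-22)/2 = -½*110 = -55)
p = -55
R(-2, -11)*(p + a(11, L(-1, 4))) = -12*(-55 + 11*(-4 + (3 + 2/(-1)))) = -12*(-55 + 11*(-4 + (3 + 2*(-1)))) = -12*(-55 + 11*(-4 + (3 - 2))) = -12*(-55 + 11*(-4 + 1)) = -12*(-55 + 11*(-3)) = -12*(-55 - 33) = -12*(-88) = 1056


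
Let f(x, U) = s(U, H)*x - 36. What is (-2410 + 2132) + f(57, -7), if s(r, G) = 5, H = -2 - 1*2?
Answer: -29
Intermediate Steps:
H = -4 (H = -2 - 2 = -4)
f(x, U) = -36 + 5*x (f(x, U) = 5*x - 36 = -36 + 5*x)
(-2410 + 2132) + f(57, -7) = (-2410 + 2132) + (-36 + 5*57) = -278 + (-36 + 285) = -278 + 249 = -29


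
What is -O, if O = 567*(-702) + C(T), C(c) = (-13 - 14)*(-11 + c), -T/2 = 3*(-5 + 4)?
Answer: 397899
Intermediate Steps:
T = 6 (T = -6*(-5 + 4) = -6*(-1) = -2*(-3) = 6)
C(c) = 297 - 27*c (C(c) = -27*(-11 + c) = 297 - 27*c)
O = -397899 (O = 567*(-702) + (297 - 27*6) = -398034 + (297 - 162) = -398034 + 135 = -397899)
-O = -1*(-397899) = 397899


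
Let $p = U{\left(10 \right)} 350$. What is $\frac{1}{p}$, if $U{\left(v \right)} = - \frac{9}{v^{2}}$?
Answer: $- \frac{2}{63} \approx -0.031746$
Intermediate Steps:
$U{\left(v \right)} = - \frac{9}{v^{2}}$
$p = - \frac{63}{2}$ ($p = - \frac{9}{100} \cdot 350 = \left(-9\right) \frac{1}{100} \cdot 350 = \left(- \frac{9}{100}\right) 350 = - \frac{63}{2} \approx -31.5$)
$\frac{1}{p} = \frac{1}{- \frac{63}{2}} = - \frac{2}{63}$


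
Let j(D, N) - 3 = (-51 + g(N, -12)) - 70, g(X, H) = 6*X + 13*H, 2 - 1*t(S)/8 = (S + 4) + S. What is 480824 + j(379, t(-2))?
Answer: 480646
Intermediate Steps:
t(S) = -16 - 16*S (t(S) = 16 - 8*((S + 4) + S) = 16 - 8*((4 + S) + S) = 16 - 8*(4 + 2*S) = 16 + (-32 - 16*S) = -16 - 16*S)
j(D, N) = -274 + 6*N (j(D, N) = 3 + ((-51 + (6*N + 13*(-12))) - 70) = 3 + ((-51 + (6*N - 156)) - 70) = 3 + ((-51 + (-156 + 6*N)) - 70) = 3 + ((-207 + 6*N) - 70) = 3 + (-277 + 6*N) = -274 + 6*N)
480824 + j(379, t(-2)) = 480824 + (-274 + 6*(-16 - 16*(-2))) = 480824 + (-274 + 6*(-16 + 32)) = 480824 + (-274 + 6*16) = 480824 + (-274 + 96) = 480824 - 178 = 480646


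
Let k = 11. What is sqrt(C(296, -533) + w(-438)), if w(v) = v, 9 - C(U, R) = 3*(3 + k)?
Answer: I*sqrt(471) ≈ 21.703*I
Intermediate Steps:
C(U, R) = -33 (C(U, R) = 9 - 3*(3 + 11) = 9 - 3*14 = 9 - 1*42 = 9 - 42 = -33)
sqrt(C(296, -533) + w(-438)) = sqrt(-33 - 438) = sqrt(-471) = I*sqrt(471)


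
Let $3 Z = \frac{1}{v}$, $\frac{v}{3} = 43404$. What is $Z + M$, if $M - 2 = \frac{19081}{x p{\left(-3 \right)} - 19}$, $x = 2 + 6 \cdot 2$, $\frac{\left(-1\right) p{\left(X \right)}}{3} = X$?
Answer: $\frac{7537321727}{41798052} \approx 180.33$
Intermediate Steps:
$v = 130212$ ($v = 3 \cdot 43404 = 130212$)
$p{\left(X \right)} = - 3 X$
$x = 14$ ($x = 2 + 12 = 14$)
$Z = \frac{1}{390636}$ ($Z = \frac{1}{3 \cdot 130212} = \frac{1}{3} \cdot \frac{1}{130212} = \frac{1}{390636} \approx 2.5599 \cdot 10^{-6}$)
$M = \frac{19295}{107}$ ($M = 2 + \frac{19081}{14 \left(\left(-3\right) \left(-3\right)\right) - 19} = 2 + \frac{19081}{14 \cdot 9 - 19} = 2 + \frac{19081}{126 - 19} = 2 + \frac{19081}{107} = \frac{19295}{107} \approx 180.33$)
$Z + M = \frac{1}{390636} + \frac{19295}{107} = \frac{7537321727}{41798052}$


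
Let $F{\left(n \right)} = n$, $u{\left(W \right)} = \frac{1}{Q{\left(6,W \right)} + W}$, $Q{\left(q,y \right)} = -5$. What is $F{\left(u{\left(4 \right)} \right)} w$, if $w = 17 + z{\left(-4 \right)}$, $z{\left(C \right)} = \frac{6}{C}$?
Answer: $- \frac{31}{2} \approx -15.5$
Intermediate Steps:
$u{\left(W \right)} = \frac{1}{-5 + W}$
$w = \frac{31}{2}$ ($w = 17 + \frac{6}{-4} = 17 + 6 \left(- \frac{1}{4}\right) = 17 - \frac{3}{2} = \frac{31}{2} \approx 15.5$)
$F{\left(u{\left(4 \right)} \right)} w = \frac{1}{-5 + 4} \cdot \frac{31}{2} = \frac{1}{-1} \cdot \frac{31}{2} = \left(-1\right) \frac{31}{2} = - \frac{31}{2}$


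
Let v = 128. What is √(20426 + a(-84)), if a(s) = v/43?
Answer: √37773178/43 ≈ 142.93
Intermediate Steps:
a(s) = 128/43
√(20426 + a(-84)) = √(20426 + 128/43) = √(878446/43) = √37773178/43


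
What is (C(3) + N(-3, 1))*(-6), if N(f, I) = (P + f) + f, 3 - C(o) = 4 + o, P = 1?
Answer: 54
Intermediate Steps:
C(o) = -1 - o (C(o) = 3 - (4 + o) = 3 + (-4 - o) = -1 - o)
N(f, I) = 1 + 2*f (N(f, I) = (1 + f) + f = 1 + 2*f)
(C(3) + N(-3, 1))*(-6) = ((-1 - 1*3) + (1 + 2*(-3)))*(-6) = ((-1 - 3) + (1 - 6))*(-6) = (-4 - 5)*(-6) = -9*(-6) = 54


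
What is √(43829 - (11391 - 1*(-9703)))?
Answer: √22735 ≈ 150.78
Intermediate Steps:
√(43829 - (11391 - 1*(-9703))) = √(43829 - (11391 + 9703)) = √(43829 - 1*21094) = √(43829 - 21094) = √22735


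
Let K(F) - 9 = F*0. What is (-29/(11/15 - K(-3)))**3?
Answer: 82312875/1906624 ≈ 43.172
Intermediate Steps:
K(F) = 9 (K(F) = 9 + F*0 = 9 + 0 = 9)
(-29/(11/15 - K(-3)))**3 = (-29/(11/15 - 1*9))**3 = (-29/(11*(1/15) - 9))**3 = (-29/(11/15 - 9))**3 = (-29/(-124/15))**3 = (-29*(-15/124))**3 = (435/124)**3 = 82312875/1906624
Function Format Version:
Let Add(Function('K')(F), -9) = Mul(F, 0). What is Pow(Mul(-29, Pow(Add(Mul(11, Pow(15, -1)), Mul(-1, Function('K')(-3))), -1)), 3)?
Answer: Rational(82312875, 1906624) ≈ 43.172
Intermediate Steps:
Function('K')(F) = 9 (Function('K')(F) = Add(9, Mul(F, 0)) = Add(9, 0) = 9)
Pow(Mul(-29, Pow(Add(Mul(11, Pow(15, -1)), Mul(-1, Function('K')(-3))), -1)), 3) = Pow(Mul(-29, Pow(Add(Mul(11, Pow(15, -1)), Mul(-1, 9)), -1)), 3) = Pow(Mul(-29, Pow(Add(Mul(11, Rational(1, 15)), -9), -1)), 3) = Pow(Mul(-29, Pow(Add(Rational(11, 15), -9), -1)), 3) = Pow(Mul(-29, Pow(Rational(-124, 15), -1)), 3) = Pow(Mul(-29, Rational(-15, 124)), 3) = Pow(Rational(435, 124), 3) = Rational(82312875, 1906624)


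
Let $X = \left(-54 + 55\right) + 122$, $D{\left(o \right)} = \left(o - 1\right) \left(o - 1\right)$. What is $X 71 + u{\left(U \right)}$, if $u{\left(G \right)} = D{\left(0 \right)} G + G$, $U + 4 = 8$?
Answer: $8741$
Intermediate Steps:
$U = 4$ ($U = -4 + 8 = 4$)
$D{\left(o \right)} = \left(-1 + o\right)^{2}$ ($D{\left(o \right)} = \left(-1 + o\right) \left(-1 + o\right) = \left(-1 + o\right)^{2}$)
$u{\left(G \right)} = 2 G$ ($u{\left(G \right)} = \left(-1 + 0\right)^{2} G + G = \left(-1\right)^{2} G + G = 1 G + G = G + G = 2 G$)
$X = 123$ ($X = 1 + 122 = 123$)
$X 71 + u{\left(U \right)} = 123 \cdot 71 + 2 \cdot 4 = 8733 + 8 = 8741$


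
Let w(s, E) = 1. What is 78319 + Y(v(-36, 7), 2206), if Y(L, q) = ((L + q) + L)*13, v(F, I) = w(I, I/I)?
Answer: 107023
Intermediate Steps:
v(F, I) = 1
Y(L, q) = 13*q + 26*L (Y(L, q) = (q + 2*L)*13 = 13*q + 26*L)
78319 + Y(v(-36, 7), 2206) = 78319 + (13*2206 + 26*1) = 78319 + (28678 + 26) = 78319 + 28704 = 107023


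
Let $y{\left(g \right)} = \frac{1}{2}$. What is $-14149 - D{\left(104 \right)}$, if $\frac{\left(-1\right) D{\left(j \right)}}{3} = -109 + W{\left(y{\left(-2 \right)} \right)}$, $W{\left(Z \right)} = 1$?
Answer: $-14473$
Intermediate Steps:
$y{\left(g \right)} = \frac{1}{2}$
$D{\left(j \right)} = 324$ ($D{\left(j \right)} = - 3 \left(-109 + 1\right) = \left(-3\right) \left(-108\right) = 324$)
$-14149 - D{\left(104 \right)} = -14149 - 324 = -14473$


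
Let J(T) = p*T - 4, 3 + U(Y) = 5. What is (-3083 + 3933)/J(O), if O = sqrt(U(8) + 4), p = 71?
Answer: 340/3023 + 6035*sqrt(6)/3023 ≈ 5.0025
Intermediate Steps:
U(Y) = 2 (U(Y) = -3 + 5 = 2)
O = sqrt(6) (O = sqrt(2 + 4) = sqrt(6) ≈ 2.4495)
J(T) = -4 + 71*T (J(T) = 71*T - 4 = -4 + 71*T)
(-3083 + 3933)/J(O) = (-3083 + 3933)/(-4 + 71*sqrt(6)) = 850/(-4 + 71*sqrt(6))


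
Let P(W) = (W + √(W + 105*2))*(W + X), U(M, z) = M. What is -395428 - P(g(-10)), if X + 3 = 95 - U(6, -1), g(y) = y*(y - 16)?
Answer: -485388 - 346*√470 ≈ -4.9289e+5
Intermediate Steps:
g(y) = y*(-16 + y)
X = 86 (X = -3 + (95 - 1*6) = -3 + (95 - 6) = -3 + 89 = 86)
P(W) = (86 + W)*(W + √(210 + W)) (P(W) = (W + √(W + 105*2))*(W + 86) = (W + √(W + 210))*(86 + W) = (W + √(210 + W))*(86 + W) = (86 + W)*(W + √(210 + W)))
-395428 - P(g(-10)) = -395428 - ((-10*(-16 - 10))² + 86*(-10*(-16 - 10)) + 86*√(210 - 10*(-16 - 10)) + (-10*(-16 - 10))*√(210 - 10*(-16 - 10))) = -395428 - ((-10*(-26))² + 86*(-10*(-26)) + 86*√(210 - 10*(-26)) + (-10*(-26))*√(210 - 10*(-26))) = -395428 - (260² + 86*260 + 86*√(210 + 260) + 260*√(210 + 260)) = -395428 - (67600 + 22360 + 86*√470 + 260*√470) = -395428 - (89960 + 346*√470) = -395428 + (-89960 - 346*√470) = -485388 - 346*√470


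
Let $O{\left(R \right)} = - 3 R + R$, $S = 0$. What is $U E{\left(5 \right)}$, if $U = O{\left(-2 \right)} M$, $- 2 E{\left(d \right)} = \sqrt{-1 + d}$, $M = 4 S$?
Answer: $0$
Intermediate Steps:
$O{\left(R \right)} = - 2 R$
$M = 0$ ($M = 4 \cdot 0 = 0$)
$E{\left(d \right)} = - \frac{\sqrt{-1 + d}}{2}$
$U = 0$ ($U = \left(-2\right) \left(-2\right) 0 = 4 \cdot 0 = 0$)
$U E{\left(5 \right)} = 0 \left(- \frac{\sqrt{-1 + 5}}{2}\right) = 0 \left(- \frac{\sqrt{4}}{2}\right) = 0 \left(\left(- \frac{1}{2}\right) 2\right) = 0 \left(-1\right) = 0$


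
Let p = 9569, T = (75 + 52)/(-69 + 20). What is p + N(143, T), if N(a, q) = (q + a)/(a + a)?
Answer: 67053423/7007 ≈ 9569.5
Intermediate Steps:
T = -127/49 (T = 127/(-49) = 127*(-1/49) = -127/49 ≈ -2.5918)
N(a, q) = (a + q)/(2*a) (N(a, q) = (a + q)/((2*a)) = (a + q)*(1/(2*a)) = (a + q)/(2*a))
p + N(143, T) = 9569 + (½)*(143 - 127/49)/143 = 9569 + (½)*(1/143)*(6880/49) = 9569 + 3440/7007 = 67053423/7007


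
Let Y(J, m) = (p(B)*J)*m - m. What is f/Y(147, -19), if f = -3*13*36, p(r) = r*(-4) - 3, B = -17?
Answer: 702/90763 ≈ 0.0077344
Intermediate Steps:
p(r) = -3 - 4*r (p(r) = -4*r - 3 = -3 - 4*r)
Y(J, m) = -m + 65*J*m (Y(J, m) = ((-3 - 4*(-17))*J)*m - m = ((-3 + 68)*J)*m - m = (65*J)*m - m = 65*J*m - m = -m + 65*J*m)
f = -1404 (f = -39*36 = -1404)
f/Y(147, -19) = -1404*(-1/(19*(-1 + 65*147))) = -1404*(-1/(19*(-1 + 9555))) = -1404/((-19*9554)) = -1404/(-181526) = -1404*(-1/181526) = 702/90763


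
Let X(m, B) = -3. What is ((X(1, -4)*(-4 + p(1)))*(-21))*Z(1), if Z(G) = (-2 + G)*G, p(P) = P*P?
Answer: 189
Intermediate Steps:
p(P) = P²
Z(G) = G*(-2 + G)
((X(1, -4)*(-4 + p(1)))*(-21))*Z(1) = (-3*(-4 + 1²)*(-21))*(1*(-2 + 1)) = (-3*(-4 + 1)*(-21))*(1*(-1)) = (-3*(-3)*(-21))*(-1) = (9*(-21))*(-1) = -189*(-1) = 189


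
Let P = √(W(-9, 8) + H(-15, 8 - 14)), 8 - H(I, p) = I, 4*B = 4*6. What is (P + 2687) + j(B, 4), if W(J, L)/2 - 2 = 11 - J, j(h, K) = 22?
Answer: 2709 + √67 ≈ 2717.2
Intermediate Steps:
B = 6 (B = (4*6)/4 = (¼)*24 = 6)
H(I, p) = 8 - I
W(J, L) = 26 - 2*J (W(J, L) = 4 + 2*(11 - J) = 4 + (22 - 2*J) = 26 - 2*J)
P = √67 (P = √((26 - 2*(-9)) + (8 - 1*(-15))) = √((26 + 18) + (8 + 15)) = √(44 + 23) = √67 ≈ 8.1853)
(P + 2687) + j(B, 4) = (√67 + 2687) + 22 = (2687 + √67) + 22 = 2709 + √67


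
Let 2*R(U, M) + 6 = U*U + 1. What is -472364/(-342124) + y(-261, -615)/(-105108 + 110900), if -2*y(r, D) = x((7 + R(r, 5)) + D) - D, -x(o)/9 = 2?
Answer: 1316904137/990791104 ≈ 1.3291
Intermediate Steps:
R(U, M) = -5/2 + U²/2 (R(U, M) = -3 + (U*U + 1)/2 = -3 + (U² + 1)/2 = -3 + (1 + U²)/2 = -3 + (½ + U²/2) = -5/2 + U²/2)
x(o) = -18 (x(o) = -9*2 = -18)
y(r, D) = 9 + D/2 (y(r, D) = -(-18 - D)/2 = 9 + D/2)
-472364/(-342124) + y(-261, -615)/(-105108 + 110900) = -472364/(-342124) + (9 + (½)*(-615))/(-105108 + 110900) = -472364*(-1/342124) + (9 - 615/2)/5792 = 118091/85531 - 597/2*1/5792 = 118091/85531 - 597/11584 = 1316904137/990791104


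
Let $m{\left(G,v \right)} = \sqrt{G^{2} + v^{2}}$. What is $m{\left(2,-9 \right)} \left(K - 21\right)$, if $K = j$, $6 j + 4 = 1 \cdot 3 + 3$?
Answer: $- \frac{62 \sqrt{85}}{3} \approx -190.54$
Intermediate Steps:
$j = \frac{1}{3}$ ($j = - \frac{2}{3} + \frac{1 \cdot 3 + 3}{6} = - \frac{2}{3} + \frac{3 + 3}{6} = - \frac{2}{3} + \frac{1}{6} \cdot 6 = - \frac{2}{3} + 1 = \frac{1}{3} \approx 0.33333$)
$K = \frac{1}{3} \approx 0.33333$
$m{\left(2,-9 \right)} \left(K - 21\right) = \sqrt{2^{2} + \left(-9\right)^{2}} \left(\frac{1}{3} - 21\right) = \sqrt{4 + 81} \left(- \frac{62}{3}\right) = \sqrt{85} \left(- \frac{62}{3}\right) = - \frac{62 \sqrt{85}}{3}$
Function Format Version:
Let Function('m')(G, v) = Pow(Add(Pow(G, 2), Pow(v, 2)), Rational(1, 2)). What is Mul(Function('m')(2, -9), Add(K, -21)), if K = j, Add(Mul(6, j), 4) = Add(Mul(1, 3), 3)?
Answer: Mul(Rational(-62, 3), Pow(85, Rational(1, 2))) ≈ -190.54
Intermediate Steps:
j = Rational(1, 3) (j = Add(Rational(-2, 3), Mul(Rational(1, 6), Add(Mul(1, 3), 3))) = Add(Rational(-2, 3), Mul(Rational(1, 6), Add(3, 3))) = Add(Rational(-2, 3), Mul(Rational(1, 6), 6)) = Add(Rational(-2, 3), 1) = Rational(1, 3) ≈ 0.33333)
K = Rational(1, 3) ≈ 0.33333
Mul(Function('m')(2, -9), Add(K, -21)) = Mul(Pow(Add(Pow(2, 2), Pow(-9, 2)), Rational(1, 2)), Add(Rational(1, 3), -21)) = Mul(Pow(Add(4, 81), Rational(1, 2)), Rational(-62, 3)) = Mul(Pow(85, Rational(1, 2)), Rational(-62, 3)) = Mul(Rational(-62, 3), Pow(85, Rational(1, 2)))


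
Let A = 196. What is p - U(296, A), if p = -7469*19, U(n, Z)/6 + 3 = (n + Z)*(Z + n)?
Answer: -1594277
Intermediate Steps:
U(n, Z) = -18 + 6*(Z + n)² (U(n, Z) = -18 + 6*((n + Z)*(Z + n)) = -18 + 6*((Z + n)*(Z + n)) = -18 + 6*(Z + n)²)
p = -141911
p - U(296, A) = -141911 - (-18 + 6*(196 + 296)²) = -141911 - (-18 + 6*492²) = -141911 - (-18 + 6*242064) = -141911 - (-18 + 1452384) = -141911 - 1*1452366 = -141911 - 1452366 = -1594277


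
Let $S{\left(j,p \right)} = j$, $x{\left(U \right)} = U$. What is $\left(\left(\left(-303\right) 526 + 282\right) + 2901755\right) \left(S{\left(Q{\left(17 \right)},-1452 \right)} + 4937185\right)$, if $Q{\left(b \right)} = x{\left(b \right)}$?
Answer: $13541061500118$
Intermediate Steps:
$Q{\left(b \right)} = b$
$\left(\left(\left(-303\right) 526 + 282\right) + 2901755\right) \left(S{\left(Q{\left(17 \right)},-1452 \right)} + 4937185\right) = \left(\left(\left(-303\right) 526 + 282\right) + 2901755\right) \left(17 + 4937185\right) = \left(\left(-159378 + 282\right) + 2901755\right) 4937202 = \left(-159096 + 2901755\right) 4937202 = 2742659 \cdot 4937202 = 13541061500118$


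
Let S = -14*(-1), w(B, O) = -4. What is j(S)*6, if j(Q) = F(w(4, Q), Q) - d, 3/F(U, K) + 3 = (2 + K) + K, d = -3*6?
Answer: 326/3 ≈ 108.67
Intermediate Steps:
d = -18
F(U, K) = 3/(-1 + 2*K) (F(U, K) = 3/(-3 + ((2 + K) + K)) = 3/(-3 + (2 + 2*K)) = 3/(-1 + 2*K))
S = 14
j(Q) = 18 + 3/(-1 + 2*Q) (j(Q) = 3/(-1 + 2*Q) - 1*(-18) = 3/(-1 + 2*Q) + 18 = 18 + 3/(-1 + 2*Q))
j(S)*6 = (3*(-5 + 12*14)/(-1 + 2*14))*6 = (3*(-5 + 168)/(-1 + 28))*6 = (3*163/27)*6 = (3*(1/27)*163)*6 = (163/9)*6 = 326/3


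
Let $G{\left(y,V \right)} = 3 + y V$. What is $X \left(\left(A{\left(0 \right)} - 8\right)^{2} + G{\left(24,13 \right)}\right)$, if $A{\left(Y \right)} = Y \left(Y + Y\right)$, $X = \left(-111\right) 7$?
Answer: $-294483$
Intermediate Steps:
$G{\left(y,V \right)} = 3 + V y$
$X = -777$
$A{\left(Y \right)} = 2 Y^{2}$ ($A{\left(Y \right)} = Y 2 Y = 2 Y^{2}$)
$X \left(\left(A{\left(0 \right)} - 8\right)^{2} + G{\left(24,13 \right)}\right) = - 777 \left(\left(2 \cdot 0^{2} - 8\right)^{2} + \left(3 + 13 \cdot 24\right)\right) = - 777 \left(\left(2 \cdot 0 - 8\right)^{2} + \left(3 + 312\right)\right) = - 777 \left(\left(0 - 8\right)^{2} + 315\right) = - 777 \left(\left(-8\right)^{2} + 315\right) = - 777 \left(64 + 315\right) = \left(-777\right) 379 = -294483$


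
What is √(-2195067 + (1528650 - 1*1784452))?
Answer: I*√2450869 ≈ 1565.5*I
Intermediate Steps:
√(-2195067 + (1528650 - 1*1784452)) = √(-2195067 + (1528650 - 1784452)) = √(-2195067 - 255802) = √(-2450869) = I*√2450869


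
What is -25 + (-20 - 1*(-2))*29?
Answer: -547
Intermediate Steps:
-25 + (-20 - 1*(-2))*29 = -25 + (-20 + 2)*29 = -25 - 18*29 = -25 - 522 = -547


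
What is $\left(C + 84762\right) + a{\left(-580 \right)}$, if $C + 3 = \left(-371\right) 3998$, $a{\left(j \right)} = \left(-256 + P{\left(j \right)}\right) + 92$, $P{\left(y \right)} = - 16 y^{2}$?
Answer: $-6781063$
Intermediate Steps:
$a{\left(j \right)} = -164 - 16 j^{2}$ ($a{\left(j \right)} = \left(-256 - 16 j^{2}\right) + 92 = -164 - 16 j^{2}$)
$C = -1483261$ ($C = -3 - 1483258 = -1483261$)
$\left(C + 84762\right) + a{\left(-580 \right)} = \left(-1483261 + 84762\right) - \left(164 + 16 \left(-580\right)^{2}\right) = -1398499 - 5382564 = -6781063$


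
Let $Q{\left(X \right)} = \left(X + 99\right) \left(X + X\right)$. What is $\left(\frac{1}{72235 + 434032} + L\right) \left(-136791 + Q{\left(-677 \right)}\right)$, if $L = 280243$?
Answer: $\frac{91627651618636122}{506267} \approx 1.8099 \cdot 10^{11}$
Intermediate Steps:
$Q{\left(X \right)} = 2 X \left(99 + X\right)$ ($Q{\left(X \right)} = \left(99 + X\right) 2 X = 2 X \left(99 + X\right)$)
$\left(\frac{1}{72235 + 434032} + L\right) \left(-136791 + Q{\left(-677 \right)}\right) = \left(\frac{1}{72235 + 434032} + 280243\right) \left(-136791 + 2 \left(-677\right) \left(99 - 677\right)\right) = \left(\frac{1}{506267} + 280243\right) \left(-136791 + 2 \left(-677\right) \left(-578\right)\right) = \left(\frac{1}{506267} + 280243\right) \left(-136791 + 782612\right) = \frac{141877782882}{506267} \cdot 645821 = \frac{91627651618636122}{506267}$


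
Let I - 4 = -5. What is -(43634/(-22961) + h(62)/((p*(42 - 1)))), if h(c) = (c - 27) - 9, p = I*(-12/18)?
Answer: 893515/941401 ≈ 0.94913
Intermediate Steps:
I = -1 (I = 4 - 5 = -1)
p = ⅔ (p = -(-12)/18 = -1*(-⅔) = ⅔ ≈ 0.66667)
h(c) = -36 + c (h(c) = (-27 + c) - 9 = -36 + c)
-(43634/(-22961) + h(62)/((p*(42 - 1)))) = -(43634/(-22961) + (-36 + 62)/((2*(42 - 1)/3))) = -(43634*(-1/22961) + 26/(((⅔)*41))) = -(-43634/22961 + 26/(82/3)) = -(-43634/22961 + 26*(3/82)) = -(-43634/22961 + 39/41) = -1*(-893515/941401) = 893515/941401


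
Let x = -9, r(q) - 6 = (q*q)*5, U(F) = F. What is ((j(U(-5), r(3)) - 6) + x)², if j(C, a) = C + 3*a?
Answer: 17689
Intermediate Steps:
r(q) = 6 + 5*q² (r(q) = 6 + (q*q)*5 = 6 + q²*5 = 6 + 5*q²)
((j(U(-5), r(3)) - 6) + x)² = (((-5 + 3*(6 + 5*3²)) - 6) - 9)² = (((-5 + 3*(6 + 5*9)) - 6) - 9)² = (((-5 + 3*(6 + 45)) - 6) - 9)² = (((-5 + 3*51) - 6) - 9)² = (((-5 + 153) - 6) - 9)² = ((148 - 6) - 9)² = (142 - 9)² = 133² = 17689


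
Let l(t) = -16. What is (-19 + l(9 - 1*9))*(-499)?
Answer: 17465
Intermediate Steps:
(-19 + l(9 - 1*9))*(-499) = (-19 - 16)*(-499) = -35*(-499) = 17465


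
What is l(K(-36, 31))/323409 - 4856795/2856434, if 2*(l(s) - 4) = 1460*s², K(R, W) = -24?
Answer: -369646420099/923796463506 ≈ -0.40014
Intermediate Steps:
l(s) = 4 + 730*s² (l(s) = 4 + (1460*s²)/2 = 4 + 730*s²)
l(K(-36, 31))/323409 - 4856795/2856434 = (4 + 730*(-24)²)/323409 - 4856795/2856434 = (4 + 730*576)*(1/323409) - 4856795*1/2856434 = (4 + 420480)*(1/323409) - 4856795/2856434 = 420484*(1/323409) - 4856795/2856434 = 420484/323409 - 4856795/2856434 = -369646420099/923796463506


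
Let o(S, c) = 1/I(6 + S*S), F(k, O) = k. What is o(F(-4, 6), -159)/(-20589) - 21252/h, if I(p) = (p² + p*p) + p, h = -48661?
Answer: 433181805059/991862515710 ≈ 0.43674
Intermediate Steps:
I(p) = p + 2*p² (I(p) = (p² + p²) + p = 2*p² + p = p + 2*p²)
o(S, c) = 1/((6 + S²)*(13 + 2*S²)) (o(S, c) = 1/((6 + S*S)*(1 + 2*(6 + S*S))) = 1/((6 + S²)*(1 + 2*(6 + S²))) = 1/((6 + S²)*(1 + (12 + 2*S²))) = 1/((6 + S²)*(13 + 2*S²)))
o(F(-4, 6), -159)/(-20589) - 21252/h = (1/((6 + (-4)²)*(13 + 2*(-4)²)))/(-20589) - 21252/(-48661) = (1/((6 + 16)*(13 + 2*16)))*(-1/20589) - 21252*(-1/48661) = (1/(22*(13 + 32)))*(-1/20589) + 21252/48661 = ((1/22)/45)*(-1/20589) + 21252/48661 = ((1/22)*(1/45))*(-1/20589) + 21252/48661 = (1/990)*(-1/20589) + 21252/48661 = -1/20383110 + 21252/48661 = 433181805059/991862515710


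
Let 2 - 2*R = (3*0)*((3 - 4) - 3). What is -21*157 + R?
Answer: -3296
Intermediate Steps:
R = 1 (R = 1 - 3*0*((3 - 4) - 3)/2 = 1 - 0*(-1 - 3) = 1 - 0*(-4) = 1 - ½*0 = 1 + 0 = 1)
-21*157 + R = -21*157 + 1 = -3297 + 1 = -3296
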